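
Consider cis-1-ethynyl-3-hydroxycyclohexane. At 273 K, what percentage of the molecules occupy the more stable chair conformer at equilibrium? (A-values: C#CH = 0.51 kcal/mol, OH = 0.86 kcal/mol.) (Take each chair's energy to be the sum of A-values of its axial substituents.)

C1 and C3 have the same parity, so for the cis isomer the two substituents are e,e in one chair and a,a in the other.
Chair I (ethynyl axial, hydroxyl axial): E = 1.37 kcal/mol; chair II (ethynyl equatorial, hydroxyl equatorial): E = 0.00 kcal/mol.
ΔG = 1.37 kcal/mol between the two chairs.
K = exp(ΔG/RT) with R = 1.987×10⁻³ kcal mol⁻¹ K⁻¹ and T = 273 K gives K ≈ 12.5.
Fraction in the lower-energy chair = K/(K+1) = 92.6%.

92.6%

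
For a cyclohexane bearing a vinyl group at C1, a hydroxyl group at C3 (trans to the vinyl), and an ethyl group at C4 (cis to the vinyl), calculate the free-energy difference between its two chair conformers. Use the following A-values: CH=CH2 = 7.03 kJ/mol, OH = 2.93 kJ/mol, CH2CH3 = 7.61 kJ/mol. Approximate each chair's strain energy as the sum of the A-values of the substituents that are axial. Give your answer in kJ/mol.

Chair I (vinyl axial, hydroxyl equatorial, ethyl equatorial): E = 7.03 kJ/mol.
Chair II (vinyl equatorial, hydroxyl axial, ethyl axial): E = 10.54 kJ/mol.
ΔE = 10.54 − 7.03 = 3.51 kJ/mol; chair I is more stable.

3.51 kJ/mol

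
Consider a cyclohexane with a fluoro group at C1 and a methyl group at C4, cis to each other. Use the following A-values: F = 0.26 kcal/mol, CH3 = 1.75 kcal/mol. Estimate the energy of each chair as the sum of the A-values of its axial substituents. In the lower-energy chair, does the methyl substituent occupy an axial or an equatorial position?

equatorial

C1 and C4 have opposite parity, so for the cis isomer the two substituents are one axial and one equatorial in each chair.
Chair I (fluoro axial, methyl equatorial): E = 0.26 kcal/mol.
Chair II (fluoro equatorial, methyl axial): E = 1.75 kcal/mol.
Chair I is the more stable (lower-energy) conformer, and in that chair the methyl group is equatorial.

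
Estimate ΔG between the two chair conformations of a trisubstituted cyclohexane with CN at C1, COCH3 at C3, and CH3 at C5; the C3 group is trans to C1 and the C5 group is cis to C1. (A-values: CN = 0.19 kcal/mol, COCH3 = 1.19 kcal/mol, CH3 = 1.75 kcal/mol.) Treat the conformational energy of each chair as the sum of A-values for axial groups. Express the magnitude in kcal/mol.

0.75 kcal/mol

Chair I (cyano axial, acetyl equatorial, methyl axial): E = 1.94 kcal/mol.
Chair II (cyano equatorial, acetyl axial, methyl equatorial): E = 1.19 kcal/mol.
ΔE = 1.94 − 1.19 = 0.75 kcal/mol; chair II is more stable.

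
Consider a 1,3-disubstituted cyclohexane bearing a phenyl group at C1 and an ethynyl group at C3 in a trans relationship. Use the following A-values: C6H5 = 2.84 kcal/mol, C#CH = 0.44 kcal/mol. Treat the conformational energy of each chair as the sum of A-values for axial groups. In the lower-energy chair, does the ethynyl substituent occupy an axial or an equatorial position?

C1 and C3 have the same parity, so for the trans isomer the two substituents are one axial and one equatorial in each chair.
Chair I (phenyl axial, ethynyl equatorial): E = 2.84 kcal/mol.
Chair II (phenyl equatorial, ethynyl axial): E = 0.44 kcal/mol.
Chair II is the more stable (lower-energy) conformer, and in that chair the ethynyl group is axial.

axial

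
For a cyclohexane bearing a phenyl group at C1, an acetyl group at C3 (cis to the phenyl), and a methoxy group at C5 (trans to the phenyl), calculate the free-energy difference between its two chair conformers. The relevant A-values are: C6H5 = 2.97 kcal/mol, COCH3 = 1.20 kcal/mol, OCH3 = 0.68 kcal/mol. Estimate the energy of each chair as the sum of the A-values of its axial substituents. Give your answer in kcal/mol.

3.49 kcal/mol

Chair I (phenyl axial, acetyl axial, methoxy equatorial): E = 4.17 kcal/mol.
Chair II (phenyl equatorial, acetyl equatorial, methoxy axial): E = 0.68 kcal/mol.
ΔE = 4.17 − 0.68 = 3.49 kcal/mol; chair II is more stable.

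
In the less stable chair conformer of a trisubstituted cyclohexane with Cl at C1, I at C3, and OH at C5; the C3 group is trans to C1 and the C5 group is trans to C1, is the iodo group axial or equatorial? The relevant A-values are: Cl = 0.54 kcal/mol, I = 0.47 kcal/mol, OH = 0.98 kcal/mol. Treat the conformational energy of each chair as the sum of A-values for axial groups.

Chair I (chloro axial, iodo equatorial, hydroxyl equatorial): E = 0.54 kcal/mol.
Chair II (chloro equatorial, iodo axial, hydroxyl axial): E = 1.45 kcal/mol.
Chair II is the less stable (higher-energy) conformer, and in that chair the iodo group is axial.

axial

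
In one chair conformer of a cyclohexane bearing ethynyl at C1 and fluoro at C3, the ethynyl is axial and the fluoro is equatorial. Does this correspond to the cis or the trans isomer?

C1 and C3 have the same parity, so their axial bonds point in the same direction.
With same-parity carbons, two substituents on the same face are both axial or both equatorial; opposite faces give one of each.
Here the groups are axial/equatorial → opposite face → trans.

trans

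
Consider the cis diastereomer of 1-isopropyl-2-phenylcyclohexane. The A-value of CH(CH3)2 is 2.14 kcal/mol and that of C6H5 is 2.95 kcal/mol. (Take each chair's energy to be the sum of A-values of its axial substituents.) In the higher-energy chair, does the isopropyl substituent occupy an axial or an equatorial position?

equatorial

C1 and C2 have opposite parity, so for the cis isomer the two substituents are one axial and one equatorial in each chair.
Chair I (isopropyl axial, phenyl equatorial): E = 2.14 kcal/mol.
Chair II (isopropyl equatorial, phenyl axial): E = 2.95 kcal/mol.
Chair II is the less stable (higher-energy) conformer, and in that chair the isopropyl group is equatorial.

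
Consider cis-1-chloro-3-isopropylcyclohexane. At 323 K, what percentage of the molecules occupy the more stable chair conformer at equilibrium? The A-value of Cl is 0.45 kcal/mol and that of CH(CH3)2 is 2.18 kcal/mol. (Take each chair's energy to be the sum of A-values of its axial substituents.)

C1 and C3 have the same parity, so for the cis isomer the two substituents are e,e in one chair and a,a in the other.
Chair I (chloro axial, isopropyl axial): E = 2.63 kcal/mol; chair II (chloro equatorial, isopropyl equatorial): E = 0.00 kcal/mol.
ΔG = 2.63 kcal/mol between the two chairs.
K = exp(ΔG/RT) with R = 1.987×10⁻³ kcal mol⁻¹ K⁻¹ and T = 323 K gives K ≈ 60.2.
Fraction in the lower-energy chair = K/(K+1) = 98.4%.

98.4%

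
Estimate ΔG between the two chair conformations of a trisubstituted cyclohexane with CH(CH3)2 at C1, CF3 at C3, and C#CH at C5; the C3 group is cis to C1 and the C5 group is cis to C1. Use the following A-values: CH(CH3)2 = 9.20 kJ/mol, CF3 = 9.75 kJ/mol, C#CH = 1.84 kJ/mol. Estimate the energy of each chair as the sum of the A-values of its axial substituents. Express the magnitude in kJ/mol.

20.79 kJ/mol

Chair I (isopropyl axial, trifluoromethyl axial, ethynyl axial): E = 20.79 kJ/mol.
Chair II (isopropyl equatorial, trifluoromethyl equatorial, ethynyl equatorial): E = 0.00 kJ/mol.
ΔE = 20.79 − 0.00 = 20.79 kJ/mol; chair II is more stable.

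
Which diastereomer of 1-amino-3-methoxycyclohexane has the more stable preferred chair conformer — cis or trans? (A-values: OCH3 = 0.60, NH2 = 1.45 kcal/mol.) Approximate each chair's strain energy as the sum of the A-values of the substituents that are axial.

At 1,3 positions (parity same): cis → (e,e or a,a); trans → (a,e or e,a).
Best chair for cis: E = 0.00 kcal/mol; best chair for trans: E = 0.60 kcal/mol.
The cis isomer is lower by 0.60 kcal/mol.

cis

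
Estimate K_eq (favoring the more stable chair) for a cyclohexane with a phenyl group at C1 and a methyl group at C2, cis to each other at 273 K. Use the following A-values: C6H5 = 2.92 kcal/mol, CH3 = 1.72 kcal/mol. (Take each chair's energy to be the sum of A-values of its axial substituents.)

K ≈ 9.14

C1 and C2 have opposite parity, so for the cis isomer the two substituents are one axial and one equatorial in each chair.
Chair I (phenyl axial, methyl equatorial): E = 2.92 kcal/mol; chair II (phenyl equatorial, methyl axial): E = 1.72 kcal/mol.
ΔG = 1.20 kcal/mol between the two chairs.
K = exp(ΔG/RT) with R = 1.987×10⁻³ kcal mol⁻¹ K⁻¹ and T = 273 K gives K ≈ 9.14.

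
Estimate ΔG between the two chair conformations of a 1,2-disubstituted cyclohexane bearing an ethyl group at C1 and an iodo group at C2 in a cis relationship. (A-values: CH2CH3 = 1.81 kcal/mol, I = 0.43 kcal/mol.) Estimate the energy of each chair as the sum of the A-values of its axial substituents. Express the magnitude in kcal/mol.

C1 and C2 have opposite parity, so for the cis isomer the two substituents are one axial and one equatorial in each chair.
Chair I (ethyl axial, iodo equatorial): E = 1.81 kcal/mol.
Chair II (ethyl equatorial, iodo axial): E = 0.43 kcal/mol.
ΔE = 1.81 − 0.43 = 1.38 kcal/mol; chair II is more stable.

1.38 kcal/mol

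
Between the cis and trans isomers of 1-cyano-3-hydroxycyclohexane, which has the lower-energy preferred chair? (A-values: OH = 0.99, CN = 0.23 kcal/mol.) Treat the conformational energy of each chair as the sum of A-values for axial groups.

At 1,3 positions (parity same): cis → (e,e or a,a); trans → (a,e or e,a).
Best chair for cis: E = 0.00 kcal/mol; best chair for trans: E = 0.23 kcal/mol.
The cis isomer is lower by 0.23 kcal/mol.

cis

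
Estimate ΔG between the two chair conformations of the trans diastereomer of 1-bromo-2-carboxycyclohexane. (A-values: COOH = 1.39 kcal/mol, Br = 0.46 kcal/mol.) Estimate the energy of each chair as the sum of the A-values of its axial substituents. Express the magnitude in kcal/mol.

1.85 kcal/mol

C1 and C2 have opposite parity, so for the trans isomer the two substituents are e,e in one chair and a,a in the other.
Chair I (carboxyl axial, bromo axial): E = 1.85 kcal/mol.
Chair II (carboxyl equatorial, bromo equatorial): E = 0.00 kcal/mol.
ΔE = 1.85 − 0.00 = 1.85 kcal/mol; chair II is more stable.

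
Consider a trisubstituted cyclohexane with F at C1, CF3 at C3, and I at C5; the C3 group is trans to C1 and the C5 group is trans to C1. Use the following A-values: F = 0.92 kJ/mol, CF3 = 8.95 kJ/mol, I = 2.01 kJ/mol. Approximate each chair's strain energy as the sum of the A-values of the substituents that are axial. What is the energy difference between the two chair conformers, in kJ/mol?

Chair I (fluoro axial, trifluoromethyl equatorial, iodo equatorial): E = 0.92 kJ/mol.
Chair II (fluoro equatorial, trifluoromethyl axial, iodo axial): E = 10.96 kJ/mol.
ΔE = 10.96 − 0.92 = 10.04 kJ/mol; chair I is more stable.

10.04 kJ/mol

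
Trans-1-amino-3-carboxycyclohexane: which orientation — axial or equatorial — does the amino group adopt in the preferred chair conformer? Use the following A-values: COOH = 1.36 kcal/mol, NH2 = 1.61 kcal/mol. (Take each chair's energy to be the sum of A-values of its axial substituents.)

C1 and C3 have the same parity, so for the trans isomer the two substituents are one axial and one equatorial in each chair.
Chair I (carboxyl axial, amino equatorial): E = 1.36 kcal/mol.
Chair II (carboxyl equatorial, amino axial): E = 1.61 kcal/mol.
Chair I is the more stable (lower-energy) conformer, and in that chair the amino group is equatorial.

equatorial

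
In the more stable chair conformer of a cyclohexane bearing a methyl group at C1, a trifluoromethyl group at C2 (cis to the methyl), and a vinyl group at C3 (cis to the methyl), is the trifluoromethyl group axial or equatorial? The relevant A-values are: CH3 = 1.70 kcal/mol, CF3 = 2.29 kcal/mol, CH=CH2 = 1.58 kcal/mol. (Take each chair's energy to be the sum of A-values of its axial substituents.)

axial

Chair I (methyl axial, trifluoromethyl equatorial, vinyl axial): E = 3.28 kcal/mol.
Chair II (methyl equatorial, trifluoromethyl axial, vinyl equatorial): E = 2.29 kcal/mol.
Chair II is the more stable (lower-energy) conformer, and in that chair the trifluoromethyl group is axial.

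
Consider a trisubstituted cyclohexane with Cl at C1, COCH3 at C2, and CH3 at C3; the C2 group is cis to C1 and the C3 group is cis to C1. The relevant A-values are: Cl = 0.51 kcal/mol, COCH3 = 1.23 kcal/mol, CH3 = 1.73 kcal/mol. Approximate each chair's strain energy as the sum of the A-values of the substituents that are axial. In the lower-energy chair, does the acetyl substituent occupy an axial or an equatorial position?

Chair I (chloro axial, acetyl equatorial, methyl axial): E = 2.24 kcal/mol.
Chair II (chloro equatorial, acetyl axial, methyl equatorial): E = 1.23 kcal/mol.
Chair II is the more stable (lower-energy) conformer, and in that chair the acetyl group is axial.

axial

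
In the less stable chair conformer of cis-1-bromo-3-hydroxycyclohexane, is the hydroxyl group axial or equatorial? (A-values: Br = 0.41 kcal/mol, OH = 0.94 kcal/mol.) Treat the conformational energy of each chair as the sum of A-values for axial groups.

C1 and C3 have the same parity, so for the cis isomer the two substituents are e,e in one chair and a,a in the other.
Chair I (bromo axial, hydroxyl axial): E = 1.35 kcal/mol.
Chair II (bromo equatorial, hydroxyl equatorial): E = 0.00 kcal/mol.
Chair I is the less stable (higher-energy) conformer, and in that chair the hydroxyl group is axial.

axial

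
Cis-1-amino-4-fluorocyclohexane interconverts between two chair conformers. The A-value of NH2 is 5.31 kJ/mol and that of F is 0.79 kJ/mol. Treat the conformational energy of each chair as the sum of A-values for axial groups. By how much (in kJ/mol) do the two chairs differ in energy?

4.52 kJ/mol

C1 and C4 have opposite parity, so for the cis isomer the two substituents are one axial and one equatorial in each chair.
Chair I (amino axial, fluoro equatorial): E = 5.31 kJ/mol.
Chair II (amino equatorial, fluoro axial): E = 0.79 kJ/mol.
ΔE = 5.31 − 0.79 = 4.52 kJ/mol; chair II is more stable.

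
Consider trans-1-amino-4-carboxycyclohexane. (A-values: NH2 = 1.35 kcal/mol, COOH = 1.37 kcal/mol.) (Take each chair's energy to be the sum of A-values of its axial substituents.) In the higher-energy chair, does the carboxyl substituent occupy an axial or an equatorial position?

axial

C1 and C4 have opposite parity, so for the trans isomer the two substituents are e,e in one chair and a,a in the other.
Chair I (amino axial, carboxyl axial): E = 2.72 kcal/mol.
Chair II (amino equatorial, carboxyl equatorial): E = 0.00 kcal/mol.
Chair I is the less stable (higher-energy) conformer, and in that chair the carboxyl group is axial.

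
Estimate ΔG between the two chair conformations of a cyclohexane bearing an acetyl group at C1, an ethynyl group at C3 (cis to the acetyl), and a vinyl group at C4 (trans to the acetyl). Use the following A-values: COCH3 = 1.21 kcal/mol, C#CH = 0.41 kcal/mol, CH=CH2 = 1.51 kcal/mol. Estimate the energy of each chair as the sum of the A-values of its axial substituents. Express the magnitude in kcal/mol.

Chair I (acetyl axial, ethynyl axial, vinyl axial): E = 3.13 kcal/mol.
Chair II (acetyl equatorial, ethynyl equatorial, vinyl equatorial): E = 0.00 kcal/mol.
ΔE = 3.13 − 0.00 = 3.13 kcal/mol; chair II is more stable.

3.13 kcal/mol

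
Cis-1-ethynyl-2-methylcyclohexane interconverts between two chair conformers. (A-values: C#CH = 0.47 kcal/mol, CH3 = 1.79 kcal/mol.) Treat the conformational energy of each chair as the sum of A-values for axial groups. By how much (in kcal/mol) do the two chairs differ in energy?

C1 and C2 have opposite parity, so for the cis isomer the two substituents are one axial and one equatorial in each chair.
Chair I (ethynyl axial, methyl equatorial): E = 0.47 kcal/mol.
Chair II (ethynyl equatorial, methyl axial): E = 1.79 kcal/mol.
ΔE = 1.79 − 0.47 = 1.32 kcal/mol; chair I is more stable.

1.32 kcal/mol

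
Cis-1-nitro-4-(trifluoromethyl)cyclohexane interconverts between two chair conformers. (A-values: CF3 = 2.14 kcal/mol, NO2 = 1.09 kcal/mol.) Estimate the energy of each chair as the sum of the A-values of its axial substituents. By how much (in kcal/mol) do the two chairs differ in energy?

1.05 kcal/mol

C1 and C4 have opposite parity, so for the cis isomer the two substituents are one axial and one equatorial in each chair.
Chair I (trifluoromethyl axial, nitro equatorial): E = 2.14 kcal/mol.
Chair II (trifluoromethyl equatorial, nitro axial): E = 1.09 kcal/mol.
ΔE = 2.14 − 1.09 = 1.05 kcal/mol; chair II is more stable.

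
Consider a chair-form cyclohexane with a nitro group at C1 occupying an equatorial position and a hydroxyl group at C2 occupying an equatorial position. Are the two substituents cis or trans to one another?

trans

C1 and C2 have opposite parity, so their axial bonds point in opposite directions.
With opposite-parity carbons, two substituents on the same face are one axial and one equatorial; opposite faces give both axial or both equatorial.
Here the groups are equatorial/equatorial → opposite face → trans.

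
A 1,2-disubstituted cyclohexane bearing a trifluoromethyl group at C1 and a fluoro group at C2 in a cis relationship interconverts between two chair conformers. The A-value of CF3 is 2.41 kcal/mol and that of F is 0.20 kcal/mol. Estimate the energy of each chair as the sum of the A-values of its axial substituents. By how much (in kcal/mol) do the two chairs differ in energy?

2.21 kcal/mol

C1 and C2 have opposite parity, so for the cis isomer the two substituents are one axial and one equatorial in each chair.
Chair I (trifluoromethyl axial, fluoro equatorial): E = 2.41 kcal/mol.
Chair II (trifluoromethyl equatorial, fluoro axial): E = 0.20 kcal/mol.
ΔE = 2.41 − 0.20 = 2.21 kcal/mol; chair II is more stable.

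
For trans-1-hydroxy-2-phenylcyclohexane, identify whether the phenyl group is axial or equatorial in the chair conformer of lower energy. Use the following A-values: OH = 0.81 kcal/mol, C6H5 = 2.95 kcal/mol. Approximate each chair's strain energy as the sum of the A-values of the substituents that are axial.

C1 and C2 have opposite parity, so for the trans isomer the two substituents are e,e in one chair and a,a in the other.
Chair I (hydroxyl axial, phenyl axial): E = 3.76 kcal/mol.
Chair II (hydroxyl equatorial, phenyl equatorial): E = 0.00 kcal/mol.
Chair II is the more stable (lower-energy) conformer, and in that chair the phenyl group is equatorial.

equatorial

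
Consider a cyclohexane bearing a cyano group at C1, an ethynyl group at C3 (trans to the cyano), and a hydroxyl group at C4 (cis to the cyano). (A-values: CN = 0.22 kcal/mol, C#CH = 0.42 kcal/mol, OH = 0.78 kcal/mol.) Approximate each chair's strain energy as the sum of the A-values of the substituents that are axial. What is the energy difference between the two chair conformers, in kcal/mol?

Chair I (cyano axial, ethynyl equatorial, hydroxyl equatorial): E = 0.22 kcal/mol.
Chair II (cyano equatorial, ethynyl axial, hydroxyl axial): E = 1.20 kcal/mol.
ΔE = 1.20 − 0.22 = 0.98 kcal/mol; chair I is more stable.

0.98 kcal/mol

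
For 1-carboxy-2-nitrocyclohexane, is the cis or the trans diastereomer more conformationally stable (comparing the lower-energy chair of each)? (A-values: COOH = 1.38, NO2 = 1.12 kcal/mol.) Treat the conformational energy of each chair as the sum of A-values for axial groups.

At 1,2 positions (parity opposite): cis → (a,e or e,a); trans → (e,e or a,a).
Best chair for cis: E = 1.12 kcal/mol; best chair for trans: E = 0.00 kcal/mol.
The trans isomer is lower by 1.12 kcal/mol.

trans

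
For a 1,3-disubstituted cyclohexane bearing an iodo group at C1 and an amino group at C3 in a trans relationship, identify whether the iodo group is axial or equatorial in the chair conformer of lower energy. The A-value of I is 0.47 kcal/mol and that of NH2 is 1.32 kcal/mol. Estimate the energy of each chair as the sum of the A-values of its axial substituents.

C1 and C3 have the same parity, so for the trans isomer the two substituents are one axial and one equatorial in each chair.
Chair I (iodo axial, amino equatorial): E = 0.47 kcal/mol.
Chair II (iodo equatorial, amino axial): E = 1.32 kcal/mol.
Chair I is the more stable (lower-energy) conformer, and in that chair the iodo group is axial.

axial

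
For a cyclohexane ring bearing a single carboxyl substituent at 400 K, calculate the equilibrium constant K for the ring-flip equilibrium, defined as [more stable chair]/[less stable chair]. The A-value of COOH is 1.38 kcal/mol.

K ≈ 5.68

One chair has the carboxyl group axial (E = 1.38 kcal/mol) and the other has it equatorial (E = 0).
ΔG = 1.38 kcal/mol between the two chairs.
K = exp(ΔG/RT) with R = 1.987×10⁻³ kcal mol⁻¹ K⁻¹ and T = 400 K gives K ≈ 5.68.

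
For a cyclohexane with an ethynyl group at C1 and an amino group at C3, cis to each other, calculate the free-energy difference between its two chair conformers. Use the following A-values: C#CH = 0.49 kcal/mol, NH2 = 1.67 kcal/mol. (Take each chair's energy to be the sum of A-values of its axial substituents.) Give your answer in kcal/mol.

C1 and C3 have the same parity, so for the cis isomer the two substituents are e,e in one chair and a,a in the other.
Chair I (ethynyl axial, amino axial): E = 2.16 kcal/mol.
Chair II (ethynyl equatorial, amino equatorial): E = 0.00 kcal/mol.
ΔE = 2.16 − 0.00 = 2.16 kcal/mol; chair II is more stable.

2.16 kcal/mol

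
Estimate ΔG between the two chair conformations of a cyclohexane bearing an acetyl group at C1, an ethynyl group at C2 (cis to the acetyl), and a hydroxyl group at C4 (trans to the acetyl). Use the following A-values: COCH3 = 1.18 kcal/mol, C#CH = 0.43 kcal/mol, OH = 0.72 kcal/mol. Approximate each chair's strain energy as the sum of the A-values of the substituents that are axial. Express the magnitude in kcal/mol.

1.47 kcal/mol

Chair I (acetyl axial, ethynyl equatorial, hydroxyl axial): E = 1.90 kcal/mol.
Chair II (acetyl equatorial, ethynyl axial, hydroxyl equatorial): E = 0.43 kcal/mol.
ΔE = 1.90 − 0.43 = 1.47 kcal/mol; chair II is more stable.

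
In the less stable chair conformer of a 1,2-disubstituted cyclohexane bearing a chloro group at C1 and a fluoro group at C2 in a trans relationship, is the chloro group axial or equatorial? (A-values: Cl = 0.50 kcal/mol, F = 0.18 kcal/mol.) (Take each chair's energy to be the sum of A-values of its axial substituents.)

axial

C1 and C2 have opposite parity, so for the trans isomer the two substituents are e,e in one chair and a,a in the other.
Chair I (chloro axial, fluoro axial): E = 0.68 kcal/mol.
Chair II (chloro equatorial, fluoro equatorial): E = 0.00 kcal/mol.
Chair I is the less stable (higher-energy) conformer, and in that chair the chloro group is axial.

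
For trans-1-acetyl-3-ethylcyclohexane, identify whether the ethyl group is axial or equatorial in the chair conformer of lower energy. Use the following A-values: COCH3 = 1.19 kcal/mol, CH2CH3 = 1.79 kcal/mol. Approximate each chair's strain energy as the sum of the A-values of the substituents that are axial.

C1 and C3 have the same parity, so for the trans isomer the two substituents are one axial and one equatorial in each chair.
Chair I (acetyl axial, ethyl equatorial): E = 1.19 kcal/mol.
Chair II (acetyl equatorial, ethyl axial): E = 1.79 kcal/mol.
Chair I is the more stable (lower-energy) conformer, and in that chair the ethyl group is equatorial.

equatorial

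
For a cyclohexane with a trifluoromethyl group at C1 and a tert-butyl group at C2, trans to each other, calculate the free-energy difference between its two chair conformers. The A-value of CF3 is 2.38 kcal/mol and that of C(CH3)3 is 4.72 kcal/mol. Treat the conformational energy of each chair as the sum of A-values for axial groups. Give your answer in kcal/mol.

C1 and C2 have opposite parity, so for the trans isomer the two substituents are e,e in one chair and a,a in the other.
Chair I (trifluoromethyl axial, tert-butyl axial): E = 7.10 kcal/mol.
Chair II (trifluoromethyl equatorial, tert-butyl equatorial): E = 0.00 kcal/mol.
ΔE = 7.10 − 0.00 = 7.10 kcal/mol; chair II is more stable.

7.10 kcal/mol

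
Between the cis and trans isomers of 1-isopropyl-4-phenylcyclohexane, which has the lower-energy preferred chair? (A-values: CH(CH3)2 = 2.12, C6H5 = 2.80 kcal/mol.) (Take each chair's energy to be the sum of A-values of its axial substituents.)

At 1,4 positions (parity opposite): cis → (a,e or e,a); trans → (e,e or a,a).
Best chair for cis: E = 2.12 kcal/mol; best chair for trans: E = 0.00 kcal/mol.
The trans isomer is lower by 2.12 kcal/mol.

trans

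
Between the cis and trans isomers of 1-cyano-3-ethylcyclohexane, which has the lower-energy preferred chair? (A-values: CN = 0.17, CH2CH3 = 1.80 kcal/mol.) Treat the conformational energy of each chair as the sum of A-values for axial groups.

cis

At 1,3 positions (parity same): cis → (e,e or a,a); trans → (a,e or e,a).
Best chair for cis: E = 0.00 kcal/mol; best chair for trans: E = 0.17 kcal/mol.
The cis isomer is lower by 0.17 kcal/mol.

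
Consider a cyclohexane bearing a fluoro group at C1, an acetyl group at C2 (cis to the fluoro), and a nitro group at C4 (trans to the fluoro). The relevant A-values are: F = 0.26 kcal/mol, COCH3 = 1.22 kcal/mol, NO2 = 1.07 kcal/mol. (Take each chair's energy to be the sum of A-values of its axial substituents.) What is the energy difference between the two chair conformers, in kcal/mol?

Chair I (fluoro axial, acetyl equatorial, nitro axial): E = 1.33 kcal/mol.
Chair II (fluoro equatorial, acetyl axial, nitro equatorial): E = 1.22 kcal/mol.
ΔE = 1.33 − 1.22 = 0.11 kcal/mol; chair II is more stable.

0.11 kcal/mol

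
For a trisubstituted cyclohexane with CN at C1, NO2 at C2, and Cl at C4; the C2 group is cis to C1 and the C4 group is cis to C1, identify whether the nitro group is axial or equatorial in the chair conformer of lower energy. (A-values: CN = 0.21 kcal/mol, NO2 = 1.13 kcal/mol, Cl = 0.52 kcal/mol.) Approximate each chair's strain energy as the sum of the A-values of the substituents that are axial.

Chair I (cyano axial, nitro equatorial, chloro equatorial): E = 0.21 kcal/mol.
Chair II (cyano equatorial, nitro axial, chloro axial): E = 1.65 kcal/mol.
Chair I is the more stable (lower-energy) conformer, and in that chair the nitro group is equatorial.

equatorial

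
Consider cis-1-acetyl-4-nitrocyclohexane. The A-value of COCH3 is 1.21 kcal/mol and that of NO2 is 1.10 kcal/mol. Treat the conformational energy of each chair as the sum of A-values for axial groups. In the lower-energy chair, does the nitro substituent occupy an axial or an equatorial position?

C1 and C4 have opposite parity, so for the cis isomer the two substituents are one axial and one equatorial in each chair.
Chair I (acetyl axial, nitro equatorial): E = 1.21 kcal/mol.
Chair II (acetyl equatorial, nitro axial): E = 1.10 kcal/mol.
Chair II is the more stable (lower-energy) conformer, and in that chair the nitro group is axial.

axial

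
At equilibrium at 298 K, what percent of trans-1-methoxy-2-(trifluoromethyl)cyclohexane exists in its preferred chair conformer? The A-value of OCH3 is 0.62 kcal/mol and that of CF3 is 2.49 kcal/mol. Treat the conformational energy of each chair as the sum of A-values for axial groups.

99.5%

C1 and C2 have opposite parity, so for the trans isomer the two substituents are e,e in one chair and a,a in the other.
Chair I (methoxy axial, trifluoromethyl axial): E = 3.11 kcal/mol; chair II (methoxy equatorial, trifluoromethyl equatorial): E = 0.00 kcal/mol.
ΔG = 3.11 kcal/mol between the two chairs.
K = exp(ΔG/RT) with R = 1.987×10⁻³ kcal mol⁻¹ K⁻¹ and T = 298 K gives K ≈ 191.
Fraction in the lower-energy chair = K/(K+1) = 99.5%.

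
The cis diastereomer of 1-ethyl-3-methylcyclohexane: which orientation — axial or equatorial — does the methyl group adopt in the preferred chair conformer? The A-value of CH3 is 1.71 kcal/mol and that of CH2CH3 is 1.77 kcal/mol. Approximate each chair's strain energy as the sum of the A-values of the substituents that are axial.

C1 and C3 have the same parity, so for the cis isomer the two substituents are e,e in one chair and a,a in the other.
Chair I (methyl axial, ethyl axial): E = 3.48 kcal/mol.
Chair II (methyl equatorial, ethyl equatorial): E = 0.00 kcal/mol.
Chair II is the more stable (lower-energy) conformer, and in that chair the methyl group is equatorial.

equatorial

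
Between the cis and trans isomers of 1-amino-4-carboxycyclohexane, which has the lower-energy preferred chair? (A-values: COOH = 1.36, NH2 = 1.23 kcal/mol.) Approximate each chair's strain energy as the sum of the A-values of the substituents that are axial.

At 1,4 positions (parity opposite): cis → (a,e or e,a); trans → (e,e or a,a).
Best chair for cis: E = 1.23 kcal/mol; best chair for trans: E = 0.00 kcal/mol.
The trans isomer is lower by 1.23 kcal/mol.

trans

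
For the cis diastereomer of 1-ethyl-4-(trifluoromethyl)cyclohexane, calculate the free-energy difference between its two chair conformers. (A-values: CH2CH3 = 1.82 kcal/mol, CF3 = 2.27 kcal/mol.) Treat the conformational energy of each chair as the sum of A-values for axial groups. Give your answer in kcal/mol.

0.45 kcal/mol

C1 and C4 have opposite parity, so for the cis isomer the two substituents are one axial and one equatorial in each chair.
Chair I (ethyl axial, trifluoromethyl equatorial): E = 1.82 kcal/mol.
Chair II (ethyl equatorial, trifluoromethyl axial): E = 2.27 kcal/mol.
ΔE = 2.27 − 1.82 = 0.45 kcal/mol; chair I is more stable.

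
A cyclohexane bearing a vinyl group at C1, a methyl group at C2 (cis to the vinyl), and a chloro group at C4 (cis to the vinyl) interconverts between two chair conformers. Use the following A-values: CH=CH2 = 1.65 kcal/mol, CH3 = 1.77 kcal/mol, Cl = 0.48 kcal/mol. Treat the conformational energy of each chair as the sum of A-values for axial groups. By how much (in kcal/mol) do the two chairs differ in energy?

Chair I (vinyl axial, methyl equatorial, chloro equatorial): E = 1.65 kcal/mol.
Chair II (vinyl equatorial, methyl axial, chloro axial): E = 2.25 kcal/mol.
ΔE = 2.25 − 1.65 = 0.60 kcal/mol; chair I is more stable.

0.60 kcal/mol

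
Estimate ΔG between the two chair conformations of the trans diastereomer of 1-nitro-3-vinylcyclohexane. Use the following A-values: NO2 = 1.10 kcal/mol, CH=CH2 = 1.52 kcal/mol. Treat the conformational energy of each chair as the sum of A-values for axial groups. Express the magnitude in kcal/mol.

C1 and C3 have the same parity, so for the trans isomer the two substituents are one axial and one equatorial in each chair.
Chair I (nitro axial, vinyl equatorial): E = 1.10 kcal/mol.
Chair II (nitro equatorial, vinyl axial): E = 1.52 kcal/mol.
ΔE = 1.52 − 1.10 = 0.42 kcal/mol; chair I is more stable.

0.42 kcal/mol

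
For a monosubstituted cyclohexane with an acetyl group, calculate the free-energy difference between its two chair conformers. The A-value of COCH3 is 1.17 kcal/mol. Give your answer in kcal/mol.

1.17 kcal/mol

A monosubstituted cyclohexane has one chair with the acetyl group axial (E = A = 1.17 kcal/mol) and one with it equatorial (E = 0).
ΔE = 1.17 − 0 = 1.17 kcal/mol.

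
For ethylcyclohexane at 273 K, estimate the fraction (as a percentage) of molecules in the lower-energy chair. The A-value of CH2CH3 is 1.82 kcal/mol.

One chair has the ethyl group axial (E = 1.82 kcal/mol) and the other has it equatorial (E = 0).
ΔG = 1.82 kcal/mol between the two chairs.
K = exp(ΔG/RT) with R = 1.987×10⁻³ kcal mol⁻¹ K⁻¹ and T = 273 K gives K ≈ 28.6.
Fraction in the lower-energy chair = K/(K+1) = 96.6%.

96.6%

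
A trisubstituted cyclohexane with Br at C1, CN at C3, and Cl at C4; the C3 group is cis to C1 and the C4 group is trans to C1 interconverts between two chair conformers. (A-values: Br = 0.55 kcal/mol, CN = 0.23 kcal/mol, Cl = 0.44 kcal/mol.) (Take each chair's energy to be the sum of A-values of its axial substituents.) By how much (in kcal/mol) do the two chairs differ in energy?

1.22 kcal/mol

Chair I (bromo axial, cyano axial, chloro axial): E = 1.22 kcal/mol.
Chair II (bromo equatorial, cyano equatorial, chloro equatorial): E = 0.00 kcal/mol.
ΔE = 1.22 − 0.00 = 1.22 kcal/mol; chair II is more stable.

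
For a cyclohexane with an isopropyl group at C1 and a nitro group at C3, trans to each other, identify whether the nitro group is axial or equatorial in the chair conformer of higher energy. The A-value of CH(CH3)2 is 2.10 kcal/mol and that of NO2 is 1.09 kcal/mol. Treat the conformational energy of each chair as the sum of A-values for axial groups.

C1 and C3 have the same parity, so for the trans isomer the two substituents are one axial and one equatorial in each chair.
Chair I (isopropyl axial, nitro equatorial): E = 2.10 kcal/mol.
Chair II (isopropyl equatorial, nitro axial): E = 1.09 kcal/mol.
Chair I is the less stable (higher-energy) conformer, and in that chair the nitro group is equatorial.

equatorial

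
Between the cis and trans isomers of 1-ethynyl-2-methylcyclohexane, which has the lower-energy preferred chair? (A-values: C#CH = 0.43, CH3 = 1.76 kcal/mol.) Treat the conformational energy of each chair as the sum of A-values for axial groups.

trans

At 1,2 positions (parity opposite): cis → (a,e or e,a); trans → (e,e or a,a).
Best chair for cis: E = 0.43 kcal/mol; best chair for trans: E = 0.00 kcal/mol.
The trans isomer is lower by 0.43 kcal/mol.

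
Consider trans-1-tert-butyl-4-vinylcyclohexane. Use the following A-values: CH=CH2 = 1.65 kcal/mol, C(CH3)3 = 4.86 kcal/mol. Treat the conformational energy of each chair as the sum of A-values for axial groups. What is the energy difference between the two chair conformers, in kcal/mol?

6.51 kcal/mol

C1 and C4 have opposite parity, so for the trans isomer the two substituents are e,e in one chair and a,a in the other.
Chair I (vinyl axial, tert-butyl axial): E = 6.51 kcal/mol.
Chair II (vinyl equatorial, tert-butyl equatorial): E = 0.00 kcal/mol.
ΔE = 6.51 − 0.00 = 6.51 kcal/mol; chair II is more stable.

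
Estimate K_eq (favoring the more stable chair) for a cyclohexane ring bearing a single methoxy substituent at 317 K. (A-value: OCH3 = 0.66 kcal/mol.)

K ≈ 2.85

One chair has the methoxy group axial (E = 0.66 kcal/mol) and the other has it equatorial (E = 0).
ΔG = 0.66 kcal/mol between the two chairs.
K = exp(ΔG/RT) with R = 1.987×10⁻³ kcal mol⁻¹ K⁻¹ and T = 317 K gives K ≈ 2.85.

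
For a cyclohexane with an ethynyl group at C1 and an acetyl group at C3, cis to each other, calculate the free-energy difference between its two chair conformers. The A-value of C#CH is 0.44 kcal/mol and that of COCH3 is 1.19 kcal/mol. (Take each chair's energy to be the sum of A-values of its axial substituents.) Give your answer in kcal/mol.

1.63 kcal/mol

C1 and C3 have the same parity, so for the cis isomer the two substituents are e,e in one chair and a,a in the other.
Chair I (ethynyl axial, acetyl axial): E = 1.63 kcal/mol.
Chair II (ethynyl equatorial, acetyl equatorial): E = 0.00 kcal/mol.
ΔE = 1.63 − 0.00 = 1.63 kcal/mol; chair II is more stable.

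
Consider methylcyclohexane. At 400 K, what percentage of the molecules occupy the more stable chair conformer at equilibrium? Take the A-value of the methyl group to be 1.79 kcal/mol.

90.5%

One chair has the methyl group axial (E = 1.79 kcal/mol) and the other has it equatorial (E = 0).
ΔG = 1.79 kcal/mol between the two chairs.
K = exp(ΔG/RT) with R = 1.987×10⁻³ kcal mol⁻¹ K⁻¹ and T = 400 K gives K ≈ 9.51.
Fraction in the lower-energy chair = K/(K+1) = 90.5%.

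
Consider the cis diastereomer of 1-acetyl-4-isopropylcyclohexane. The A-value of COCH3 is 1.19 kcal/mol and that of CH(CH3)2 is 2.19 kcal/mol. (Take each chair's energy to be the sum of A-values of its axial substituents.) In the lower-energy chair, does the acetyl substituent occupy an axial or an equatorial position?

C1 and C4 have opposite parity, so for the cis isomer the two substituents are one axial and one equatorial in each chair.
Chair I (acetyl axial, isopropyl equatorial): E = 1.19 kcal/mol.
Chair II (acetyl equatorial, isopropyl axial): E = 2.19 kcal/mol.
Chair I is the more stable (lower-energy) conformer, and in that chair the acetyl group is axial.

axial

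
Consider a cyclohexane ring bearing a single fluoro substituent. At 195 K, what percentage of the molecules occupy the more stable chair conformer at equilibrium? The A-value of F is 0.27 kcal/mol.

66.7%

One chair has the fluoro group axial (E = 0.27 kcal/mol) and the other has it equatorial (E = 0).
ΔG = 0.27 kcal/mol between the two chairs.
K = exp(ΔG/RT) with R = 1.987×10⁻³ kcal mol⁻¹ K⁻¹ and T = 195 K gives K ≈ 2.01.
Fraction in the lower-energy chair = K/(K+1) = 66.7%.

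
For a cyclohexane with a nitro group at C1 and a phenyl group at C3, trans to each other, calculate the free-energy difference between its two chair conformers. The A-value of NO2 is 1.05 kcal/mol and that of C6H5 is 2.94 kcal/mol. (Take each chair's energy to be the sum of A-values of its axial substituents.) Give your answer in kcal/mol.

1.89 kcal/mol

C1 and C3 have the same parity, so for the trans isomer the two substituents are one axial and one equatorial in each chair.
Chair I (nitro axial, phenyl equatorial): E = 1.05 kcal/mol.
Chair II (nitro equatorial, phenyl axial): E = 2.94 kcal/mol.
ΔE = 2.94 − 1.05 = 1.89 kcal/mol; chair I is more stable.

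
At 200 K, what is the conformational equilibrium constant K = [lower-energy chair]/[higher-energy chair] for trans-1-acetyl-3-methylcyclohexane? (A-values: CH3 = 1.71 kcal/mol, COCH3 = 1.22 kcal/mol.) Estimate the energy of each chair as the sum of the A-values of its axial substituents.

K ≈ 3.43

C1 and C3 have the same parity, so for the trans isomer the two substituents are one axial and one equatorial in each chair.
Chair I (methyl axial, acetyl equatorial): E = 1.71 kcal/mol; chair II (methyl equatorial, acetyl axial): E = 1.22 kcal/mol.
ΔG = 0.49 kcal/mol between the two chairs.
K = exp(ΔG/RT) with R = 1.987×10⁻³ kcal mol⁻¹ K⁻¹ and T = 200 K gives K ≈ 3.43.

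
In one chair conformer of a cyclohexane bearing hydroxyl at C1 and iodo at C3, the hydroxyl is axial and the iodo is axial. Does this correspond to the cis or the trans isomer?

C1 and C3 have the same parity, so their axial bonds point in the same direction.
With same-parity carbons, two substituents on the same face are both axial or both equatorial; opposite faces give one of each.
Here the groups are axial/axial → same face → cis.

cis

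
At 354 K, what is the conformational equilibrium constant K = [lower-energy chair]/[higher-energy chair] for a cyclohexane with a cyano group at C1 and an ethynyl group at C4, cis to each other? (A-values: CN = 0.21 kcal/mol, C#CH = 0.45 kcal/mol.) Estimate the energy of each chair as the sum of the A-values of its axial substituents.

K ≈ 1.41

C1 and C4 have opposite parity, so for the cis isomer the two substituents are one axial and one equatorial in each chair.
Chair I (cyano axial, ethynyl equatorial): E = 0.21 kcal/mol; chair II (cyano equatorial, ethynyl axial): E = 0.45 kcal/mol.
ΔG = 0.24 kcal/mol between the two chairs.
K = exp(ΔG/RT) with R = 1.987×10⁻³ kcal mol⁻¹ K⁻¹ and T = 354 K gives K ≈ 1.41.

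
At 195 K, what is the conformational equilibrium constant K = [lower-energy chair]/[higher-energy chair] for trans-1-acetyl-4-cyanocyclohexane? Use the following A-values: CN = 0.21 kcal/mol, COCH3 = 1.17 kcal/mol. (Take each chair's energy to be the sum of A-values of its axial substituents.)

C1 and C4 have opposite parity, so for the trans isomer the two substituents are e,e in one chair and a,a in the other.
Chair I (cyano axial, acetyl axial): E = 1.38 kcal/mol; chair II (cyano equatorial, acetyl equatorial): E = 0.00 kcal/mol.
ΔG = 1.38 kcal/mol between the two chairs.
K = exp(ΔG/RT) with R = 1.987×10⁻³ kcal mol⁻¹ K⁻¹ and T = 195 K gives K ≈ 35.2.

K ≈ 35.2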